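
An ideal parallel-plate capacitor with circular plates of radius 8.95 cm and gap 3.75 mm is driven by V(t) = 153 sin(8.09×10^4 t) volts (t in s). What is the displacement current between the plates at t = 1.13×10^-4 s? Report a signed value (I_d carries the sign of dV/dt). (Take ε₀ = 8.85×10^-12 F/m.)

-7.06×10^-4 A

C = ε₀A/d = (8.85×10^-12)(0.02516)/(3.75×10^-3) = 5.938×10^-11 F. dV/dt = V₀ω·cos(ωt); at ωt = 9.1417 rad this factor is -0.9602.
I_d = C dV/dt = (5.938×10^-11)(153)(8.09×10^4)(-0.9602) = -7.06×10^-4 A.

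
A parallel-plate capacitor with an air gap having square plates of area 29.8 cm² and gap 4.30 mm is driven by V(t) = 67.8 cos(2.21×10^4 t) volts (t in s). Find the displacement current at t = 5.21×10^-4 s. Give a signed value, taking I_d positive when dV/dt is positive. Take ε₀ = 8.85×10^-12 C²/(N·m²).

dE/dt = (V₀ω/d)·−sin(ωt) with ωt = 11.5141 rad: (67.8)(2.21×10^4)(0.8686)/(4.30×10^-3) = 3.027×10^8 V/(m·s).
I_d = ε₀ A dE/dt = (8.85×10^-12)(2.98×10^-3)(3.027×10^8) = 7.98×10^-6 A.

7.98×10^-6 A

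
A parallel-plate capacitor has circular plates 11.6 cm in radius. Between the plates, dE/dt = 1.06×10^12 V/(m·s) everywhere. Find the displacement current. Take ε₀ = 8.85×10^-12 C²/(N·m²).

0.397 A

I_d = ε₀ A (dE/dt) = (8.85×10^-12)(0.04227 m²)(1.06×10^12) = 0.397 A.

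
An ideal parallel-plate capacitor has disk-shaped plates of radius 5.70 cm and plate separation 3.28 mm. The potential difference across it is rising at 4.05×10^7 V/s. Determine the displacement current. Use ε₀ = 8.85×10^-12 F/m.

The displacement current equals the charging current C dV/dt. With C = ε₀A/d = (8.85×10^-12)(0.01021)/(3.28×10^-3) = 2.755×10^-11 F, I_d = (2.755×10^-11)(4.05×10^7) = 1.12×10^-3 A.

1.12×10^-3 A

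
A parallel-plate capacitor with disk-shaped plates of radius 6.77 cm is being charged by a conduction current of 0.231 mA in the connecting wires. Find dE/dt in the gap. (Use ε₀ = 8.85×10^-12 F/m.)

The displacement current between the plates equals the conduction current, I_d = 0.231 mA.
Since I_d = ε₀ A dE/dt, dE/dt = I_d/(ε₀A) = (2.31×10^-4)/((8.85×10^-12)(0.01440)) = 1.81×10^9 V/(m·s).

1.81×10^9 V/(m·s)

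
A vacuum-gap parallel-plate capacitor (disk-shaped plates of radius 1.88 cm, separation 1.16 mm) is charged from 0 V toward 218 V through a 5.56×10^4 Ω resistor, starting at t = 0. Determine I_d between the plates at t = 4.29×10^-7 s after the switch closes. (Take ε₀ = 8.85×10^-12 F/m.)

C = ε₀A/d = (8.85×10^-12)(1.110×10^-3)/(1.16×10^-3) = 8.469×10^-12 F, so τ = RC = 4.709×10^-7 s.
The conduction current is I(t) = (V₀/R) e^(−t/τ), and the displacement current between the plates equals it.
t/τ = 0.9110; I_d = (218/5.56×10^4) · e^(−0.9110) = (3.921×10^-3)(0.4021) = 1.58×10^-3 A.

1.58×10^-3 A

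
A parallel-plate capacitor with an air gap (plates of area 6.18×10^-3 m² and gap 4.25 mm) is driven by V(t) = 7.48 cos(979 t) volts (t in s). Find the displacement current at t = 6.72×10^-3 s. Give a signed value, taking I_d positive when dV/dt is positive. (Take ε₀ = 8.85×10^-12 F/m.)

-2.75×10^-8 A

C = ε₀A/d = (8.85×10^-12)(6.18×10^-3)/(4.25×10^-3) = 1.287×10^-11 F. dV/dt = V₀ω·−sin(ωt); at ωt = 6.57888 rad this factor is -0.2914.
I_d = C dV/dt = (1.287×10^-11)(7.48)(979)(-0.2914) = -2.75×10^-8 A.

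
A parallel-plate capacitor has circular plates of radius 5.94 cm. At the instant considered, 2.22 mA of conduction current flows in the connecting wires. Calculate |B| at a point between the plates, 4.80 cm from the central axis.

6.04×10^-9 T

No conduction current crosses the gap, so I_d there equals the 2.22×10^-3 A in the leads.
For r < R the Ampère–Maxwell law gives B(2πr) = μ₀ I_d (r²/R²), so B = μ₀ I_d r/(2πR²) = (4π×10^-7)(2.22×10^-3)(0.0480)/(2π·0.0594²) = 6.04×10^-9 T.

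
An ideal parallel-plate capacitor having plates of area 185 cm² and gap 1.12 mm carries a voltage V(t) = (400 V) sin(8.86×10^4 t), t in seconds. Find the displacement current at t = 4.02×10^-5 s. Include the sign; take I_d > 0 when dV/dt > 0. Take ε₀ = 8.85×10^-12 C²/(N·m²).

-4.73×10^-3 A

C = ε₀A/d = (8.85×10^-12)(0.0185)/(1.12×10^-3) = 1.462×10^-10 F. dV/dt = V₀ω·cos(ωt); at ωt = 3.56172 rad this factor is -0.9130.
I_d = C dV/dt = (1.462×10^-10)(400)(8.86×10^4)(-0.9130) = -4.73×10^-3 A.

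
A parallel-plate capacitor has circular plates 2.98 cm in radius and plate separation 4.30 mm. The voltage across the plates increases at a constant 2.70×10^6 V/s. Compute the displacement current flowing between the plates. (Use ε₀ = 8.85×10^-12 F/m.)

1.55×10^-5 A

E = V/d so dE/dt = (dV/dt)/d = 6.279×10^8 V/(m·s), and I_d = ε₀ A dE/dt = (8.85×10^-12)(2.790×10^-3)(6.279×10^8) = 1.55×10^-5 A.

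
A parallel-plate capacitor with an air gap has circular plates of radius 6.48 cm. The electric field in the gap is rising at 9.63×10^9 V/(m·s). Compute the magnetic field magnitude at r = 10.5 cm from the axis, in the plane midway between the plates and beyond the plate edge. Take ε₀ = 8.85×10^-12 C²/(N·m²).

Through the whole plate area (πR² = 0.01319 m²), I_d = ε₀ πR² dE/dt = 1.124×10^-3 A.
Outside the plates the loop encloses all of I_d, so B·2πr = μ₀ I_d and B = 2.14×10^-9 T.

2.14×10^-9 T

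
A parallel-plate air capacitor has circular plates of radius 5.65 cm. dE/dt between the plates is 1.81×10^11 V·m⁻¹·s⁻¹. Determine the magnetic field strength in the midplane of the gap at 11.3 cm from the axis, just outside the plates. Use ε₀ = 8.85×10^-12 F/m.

2.84×10^-8 T

I_d = ε₀ dΦ_E/dt = ε₀ πR² (dE/dt) = (8.85×10^-12)(0.01003)(1.81×10^11) = 0.01607 A through the full plate area.
With r > R the enclosed displacement current is the full I_d; B = μ₀ I_d / (2πr) = 2.84×10^-8 T.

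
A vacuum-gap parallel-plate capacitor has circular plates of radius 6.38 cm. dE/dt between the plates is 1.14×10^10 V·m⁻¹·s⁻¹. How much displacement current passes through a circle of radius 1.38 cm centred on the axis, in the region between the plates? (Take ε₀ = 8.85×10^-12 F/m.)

6.04×10^-5 A

Total displacement current: I_d = ε₀(πR²)(dE/dt) = (8.85×10^-12)(0.01279)(1.14×10^10) = 1.290×10^-3 A.
The field is uniform, so I_d,enc = I_d (r/R)² = (1.290×10^-3)(1.38/6.38)² = 6.04×10^-5 A.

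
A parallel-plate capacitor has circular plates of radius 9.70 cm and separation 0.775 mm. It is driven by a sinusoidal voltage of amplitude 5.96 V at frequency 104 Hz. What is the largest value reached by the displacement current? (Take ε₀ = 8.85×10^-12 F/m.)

1.31×10^-6 A

(dE/dt)_max = V₀ω/d = 5.026×10^6 V/(m·s); ω = 2πf = 653.5 rad/s.
I_d,max = ε₀ A (dE/dt)_max = (8.85×10^-12)(0.02956)(5.026×10^6) = 1.31×10^-6 A.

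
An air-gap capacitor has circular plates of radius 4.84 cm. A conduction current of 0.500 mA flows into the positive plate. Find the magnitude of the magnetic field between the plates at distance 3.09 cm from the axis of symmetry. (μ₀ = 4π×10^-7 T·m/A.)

By continuity the displacement current in the gap matches the conduction current: I_d = 5.00×10^-4 A.
∮B·dl = μ₀ I_d,enc with I_d,enc = I_d r²/R² = 2.038×10^-4 A; so B = μ₀ I_d,enc/(2πr) = 1.32×10^-9 T.

1.32×10^-9 T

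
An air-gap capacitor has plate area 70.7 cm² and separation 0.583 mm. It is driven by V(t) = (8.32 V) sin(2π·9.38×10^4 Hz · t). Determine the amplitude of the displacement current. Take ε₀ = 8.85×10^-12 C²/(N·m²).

The displacement current equals the conduction current C dV/dt, which peaks at C V₀ ω.
With C = ε₀A/d = (8.85×10^-12)(7.07×10^-3)/(5.83×10^-4) = 1.073×10^-10 F and ω = 2πf = 5.894×10^5 rad/s, I_d,max = (1.073×10^-10)(8.32)(5.894×10^5) = 5.26×10^-4 A.

5.26×10^-4 A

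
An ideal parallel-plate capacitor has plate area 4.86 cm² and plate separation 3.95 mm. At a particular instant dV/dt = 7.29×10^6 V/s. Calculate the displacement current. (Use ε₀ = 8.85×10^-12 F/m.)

The displacement current equals the charging current C dV/dt. With C = ε₀A/d = (8.85×10^-12)(4.86×10^-4)/(3.95×10^-3) = 1.089×10^-12 F, I_d = (1.089×10^-12)(7.29×10^6) = 7.94×10^-6 A.

7.94×10^-6 A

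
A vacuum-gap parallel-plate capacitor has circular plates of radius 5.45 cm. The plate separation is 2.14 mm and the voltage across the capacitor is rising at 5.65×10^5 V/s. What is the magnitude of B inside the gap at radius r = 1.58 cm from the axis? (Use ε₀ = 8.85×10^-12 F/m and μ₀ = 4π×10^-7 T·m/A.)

I_d = C dV/dt with C = ε₀πR²/d = 3.859×10^-11 F, so I_d = (3.859×10^-11)(5.65×10^5) = 2.180×10^-5 A.
For r < R the Ampère–Maxwell law gives B(2πr) = μ₀ I_d (r²/R²), so B = μ₀ I_d r/(2πR²) = (4π×10^-7)(2.180×10^-5)(0.0158)/(2π·0.0545²) = 2.32×10^-11 T.

2.32×10^-11 T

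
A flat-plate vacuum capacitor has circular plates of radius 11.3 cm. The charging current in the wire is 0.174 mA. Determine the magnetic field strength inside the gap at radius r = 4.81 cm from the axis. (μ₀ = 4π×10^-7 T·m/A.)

1.31×10^-10 T

Between the plates the displacement current equals the wire current: I_d = 0.174 mA = 1.74×10^-4 A.
For r < R the Ampère–Maxwell law gives B(2πr) = μ₀ I_d (r²/R²), so B = μ₀ I_d r/(2πR²) = (4π×10^-7)(1.74×10^-4)(0.0481)/(2π·0.113²) = 1.31×10^-10 T.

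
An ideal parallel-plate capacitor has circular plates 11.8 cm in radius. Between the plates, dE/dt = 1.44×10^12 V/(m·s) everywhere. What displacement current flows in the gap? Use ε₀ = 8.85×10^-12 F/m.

0.557 A

With a uniform field, Φ_E = EA, so I_d = ε₀ A dE/dt = 0.557 A.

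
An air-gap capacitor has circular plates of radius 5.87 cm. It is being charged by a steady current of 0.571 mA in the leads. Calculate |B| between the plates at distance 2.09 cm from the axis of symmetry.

No conduction current crosses the gap, so I_d there equals the 5.71×10^-4 A in the leads.
An Ampèrian loop of radius r encloses a fraction (r/R)² of I_d. Then B·2πr = μ₀ I_d (r/R)², giving B = μ₀ I_d r/(2πR²) = 6.93×10^-10 T.

6.93×10^-10 T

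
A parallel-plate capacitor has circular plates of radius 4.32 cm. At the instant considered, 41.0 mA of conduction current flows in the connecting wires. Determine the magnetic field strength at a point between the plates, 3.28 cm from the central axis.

No conduction current crosses the gap, so I_d there equals the 0.0410 A in the leads.
∮B·dl = μ₀ I_d,enc with I_d,enc = I_d r²/R² = 0.02364 A; so B = μ₀ I_d,enc/(2πr) = 1.44×10^-7 T.

1.44×10^-7 T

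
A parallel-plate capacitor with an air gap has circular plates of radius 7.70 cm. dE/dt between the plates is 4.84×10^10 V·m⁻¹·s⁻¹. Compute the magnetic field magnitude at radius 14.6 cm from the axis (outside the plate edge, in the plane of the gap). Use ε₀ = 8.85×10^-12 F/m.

Total displacement current: I_d = ε₀(πR²)(dE/dt) = (8.85×10^-12)(0.01863)(4.84×10^10) = 7.980×10^-3 A.
Outside the plates the loop encloses all of I_d, so B·2πr = μ₀ I_d and B = 1.09×10^-8 T.

1.09×10^-8 T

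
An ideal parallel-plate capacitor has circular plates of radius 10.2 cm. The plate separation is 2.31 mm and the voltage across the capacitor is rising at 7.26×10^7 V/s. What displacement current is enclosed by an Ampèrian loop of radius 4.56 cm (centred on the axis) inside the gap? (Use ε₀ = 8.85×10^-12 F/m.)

1.82×10^-3 A

I_d = C dV/dt with C = ε₀πR²/d = 1.252×10^-10 F, so I_d = (1.252×10^-10)(7.26×10^7) = 9.090×10^-3 A.
Through an area πr² the displacement current is I_d·(πr²/πR²) = I_d (r/R)² = 1.82×10^-3 A.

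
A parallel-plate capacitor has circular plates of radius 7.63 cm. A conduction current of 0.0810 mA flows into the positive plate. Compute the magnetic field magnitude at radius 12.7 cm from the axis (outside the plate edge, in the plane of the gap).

1.28×10^-10 T

By continuity the displacement current in the gap matches the conduction current: I_d = 8.10×10^-5 A.
Outside the plates the loop encloses all of I_d, so B·2πr = μ₀ I_d and B = 1.28×10^-10 T.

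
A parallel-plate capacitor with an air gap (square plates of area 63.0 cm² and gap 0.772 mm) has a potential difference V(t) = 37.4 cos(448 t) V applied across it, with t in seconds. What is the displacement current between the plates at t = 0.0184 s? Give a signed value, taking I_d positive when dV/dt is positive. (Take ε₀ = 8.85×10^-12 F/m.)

-1.12×10^-6 A

dE/dt = (V₀ω/d)·−sin(ωt) with ωt = 8.2432 rad: (37.4)(448)(-0.9252)/(7.72×10^-4) = -2.008×10^7 V/(m·s).
I_d = ε₀ A dE/dt = (8.85×10^-12)(6.30×10^-3)(-2.008×10^7) = -1.12×10^-6 A.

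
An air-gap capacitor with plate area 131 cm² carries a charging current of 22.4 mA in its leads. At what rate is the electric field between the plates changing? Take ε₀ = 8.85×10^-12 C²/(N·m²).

1.93×10^11 V/(m·s)

Charge continuity gives I_d = I = 0.0224 A between the plates.
Since I_d = ε₀ A dE/dt, dE/dt = I_d/(ε₀A) = (0.0224)/((8.85×10^-12)(0.0131)) = 1.93×10^11 V/(m·s).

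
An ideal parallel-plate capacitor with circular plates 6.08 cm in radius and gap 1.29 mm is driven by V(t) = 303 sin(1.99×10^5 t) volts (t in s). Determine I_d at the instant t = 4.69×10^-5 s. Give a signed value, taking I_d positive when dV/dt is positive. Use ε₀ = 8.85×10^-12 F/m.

dV/dt = (303)(1.99×10^5)·cos(9.3331) = -6.004×10^7 V/s.
I_d = C dV/dt with C = ε₀A/d = (8.85×10^-12)(0.01161)/(1.29×10^-3) = 7.965×10^-11 F, so I_d = (7.965×10^-11)(-6.004×10^7) = -4.78×10^-3 A.

-4.78×10^-3 A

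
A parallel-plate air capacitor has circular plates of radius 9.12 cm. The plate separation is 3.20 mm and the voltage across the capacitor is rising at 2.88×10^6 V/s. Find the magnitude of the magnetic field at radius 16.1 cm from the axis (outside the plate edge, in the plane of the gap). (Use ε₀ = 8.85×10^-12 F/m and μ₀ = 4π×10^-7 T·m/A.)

I_d = C dV/dt with C = ε₀πR²/d = 7.227×10^-11 F, so I_d = (7.227×10^-11)(2.88×10^6) = 2.081×10^-4 A.
With r > R the enclosed displacement current is the full I_d; B = μ₀ I_d / (2πr) = 2.59×10^-10 T.

2.59×10^-10 T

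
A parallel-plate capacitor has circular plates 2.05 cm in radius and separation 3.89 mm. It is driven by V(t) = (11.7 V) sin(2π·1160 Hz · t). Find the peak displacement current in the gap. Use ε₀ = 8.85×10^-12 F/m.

The displacement current equals the conduction current C dV/dt, which peaks at C V₀ ω.
With C = ε₀A/d = (8.85×10^-12)(1.320×10^-3)/(3.89×10^-3) = 3.003×10^-12 F and ω = 2πf = 7288 rad/s, I_d,max = (3.003×10^-12)(11.7)(7288) = 2.56×10^-7 A.

2.56×10^-7 A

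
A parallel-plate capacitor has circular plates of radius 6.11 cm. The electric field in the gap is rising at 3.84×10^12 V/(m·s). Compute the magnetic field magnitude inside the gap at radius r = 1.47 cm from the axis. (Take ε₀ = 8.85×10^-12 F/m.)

3.14×10^-7 T

I_d = ε₀ dΦ_E/dt = ε₀ πR² (dE/dt) = (8.85×10^-12)(0.01173)(3.84×10^12) = 0.3986 A through the full plate area.
For r < R the Ampère–Maxwell law gives B(2πr) = μ₀ I_d (r²/R²), so B = μ₀ I_d r/(2πR²) = (4π×10^-7)(0.3986)(0.0147)/(2π·0.0611²) = 3.14×10^-7 T.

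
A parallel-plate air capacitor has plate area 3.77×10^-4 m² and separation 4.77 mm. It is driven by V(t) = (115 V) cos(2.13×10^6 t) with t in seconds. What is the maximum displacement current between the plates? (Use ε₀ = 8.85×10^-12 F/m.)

1.71×10^-4 A

The displacement current equals the conduction current C dV/dt, which peaks at C V₀ ω.
With C = ε₀A/d = (8.85×10^-12)(3.77×10^-4)/(4.77×10^-3) = 6.995×10^-13 F and ω = 2.13×10^6 rad/s, I_d,max = (6.995×10^-13)(115)(2.13×10^6) = 1.71×10^-4 A.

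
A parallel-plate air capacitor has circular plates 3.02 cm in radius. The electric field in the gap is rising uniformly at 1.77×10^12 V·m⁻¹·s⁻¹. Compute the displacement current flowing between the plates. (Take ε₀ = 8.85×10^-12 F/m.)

0.0449 A

I_d = ε₀ A (dE/dt) = (8.85×10^-12)(2.865×10^-3 m²)(1.77×10^12) = 0.0449 A.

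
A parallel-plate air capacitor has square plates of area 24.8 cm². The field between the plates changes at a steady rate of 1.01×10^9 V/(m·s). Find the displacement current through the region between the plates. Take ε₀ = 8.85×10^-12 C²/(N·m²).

With a uniform field, Φ_E = EA, so I_d = ε₀ A dE/dt = 2.22×10^-5 A.

2.22×10^-5 A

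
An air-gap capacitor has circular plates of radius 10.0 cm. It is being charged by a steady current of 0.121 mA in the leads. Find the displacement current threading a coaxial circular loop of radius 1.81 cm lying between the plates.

3.96×10^-6 A

Between the plates the displacement current equals the wire current: I_d = 0.121 mA = 1.21×10^-4 A.
Since J_d is uniform, the enclosed fraction is (r/R)² = 0.03276, giving I_d,enc = 3.96×10^-6 A.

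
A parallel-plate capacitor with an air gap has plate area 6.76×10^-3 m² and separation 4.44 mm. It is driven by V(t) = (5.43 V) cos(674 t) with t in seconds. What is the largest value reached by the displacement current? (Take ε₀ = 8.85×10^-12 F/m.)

The displacement current equals the conduction current C dV/dt, which peaks at C V₀ ω.
With C = ε₀A/d = (8.85×10^-12)(6.76×10^-3)/(4.44×10^-3) = 1.347×10^-11 F and ω = 674 rad/s, I_d,max = (1.347×10^-11)(5.43)(674) = 4.93×10^-8 A.

4.93×10^-8 A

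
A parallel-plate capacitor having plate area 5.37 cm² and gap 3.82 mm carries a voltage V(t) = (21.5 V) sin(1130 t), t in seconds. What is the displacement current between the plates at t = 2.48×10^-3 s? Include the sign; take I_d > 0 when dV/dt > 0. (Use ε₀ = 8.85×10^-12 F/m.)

C = ε₀A/d = (8.85×10^-12)(5.37×10^-4)/(3.82×10^-3) = 1.244×10^-12 F. dV/dt = V₀ω·cos(ωt); at ωt = 2.8024 rad this factor is -0.9430.
I_d = C dV/dt = (1.244×10^-12)(21.5)(1130)(-0.9430) = -2.85×10^-8 A.

-2.85×10^-8 A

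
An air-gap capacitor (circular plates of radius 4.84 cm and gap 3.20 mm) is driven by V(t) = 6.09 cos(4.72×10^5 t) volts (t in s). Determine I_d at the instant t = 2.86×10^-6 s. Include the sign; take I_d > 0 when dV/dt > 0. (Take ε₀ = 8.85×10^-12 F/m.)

-5.71×10^-5 A

C = ε₀A/d = (8.85×10^-12)(7.359×10^-3)/(3.20×10^-3) = 2.035×10^-11 F. dV/dt = V₀ω·−sin(ωt); at ωt = 1.34992 rad this factor is -0.9757.
I_d = C dV/dt = (2.035×10^-11)(6.09)(4.72×10^5)(-0.9757) = -5.71×10^-5 A.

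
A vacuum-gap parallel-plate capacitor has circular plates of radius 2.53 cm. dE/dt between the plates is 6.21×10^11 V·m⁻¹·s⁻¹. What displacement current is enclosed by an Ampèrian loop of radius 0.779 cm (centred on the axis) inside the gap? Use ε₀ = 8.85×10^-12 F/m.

1.05×10^-3 A

Total displacement current: I_d = ε₀(πR²)(dE/dt) = (8.85×10^-12)(2.011×10^-3)(6.21×10^11) = 0.01105 A.
Since J_d is uniform, the enclosed fraction is (r/R)² = 0.09481, giving I_d,enc = 1.05×10^-3 A.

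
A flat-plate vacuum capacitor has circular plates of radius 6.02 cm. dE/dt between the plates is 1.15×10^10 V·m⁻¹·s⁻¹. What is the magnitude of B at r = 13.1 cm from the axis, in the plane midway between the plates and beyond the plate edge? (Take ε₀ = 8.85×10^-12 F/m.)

Through the whole plate area (πR² = 0.01139 m²), I_d = ε₀ πR² dE/dt = 1.159×10^-3 A.
Outside the plates the loop encloses all of I_d, so B·2πr = μ₀ I_d and B = 1.77×10^-9 T.

1.77×10^-9 T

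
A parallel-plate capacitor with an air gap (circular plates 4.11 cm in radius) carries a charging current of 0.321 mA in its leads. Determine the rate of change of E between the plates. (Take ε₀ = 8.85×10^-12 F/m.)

6.83×10^9 V/(m·s)

The displacement current between the plates equals the conduction current, I_d = 0.321 mA.
Then dE/dt = I_d/(ε₀A) = 6.83×10^9 V/(m·s).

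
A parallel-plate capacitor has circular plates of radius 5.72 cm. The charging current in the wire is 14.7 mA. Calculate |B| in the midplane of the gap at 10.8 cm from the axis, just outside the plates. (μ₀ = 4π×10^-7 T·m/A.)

2.72×10^-8 T

Between the plates the displacement current equals the wire current: I_d = 14.7 mA = 0.0147 A.
With r > R the enclosed displacement current is the full I_d; B = μ₀ I_d / (2πr) = 2.72×10^-8 T.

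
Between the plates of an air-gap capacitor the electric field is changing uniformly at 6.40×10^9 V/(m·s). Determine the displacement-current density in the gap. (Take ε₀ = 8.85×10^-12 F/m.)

0.0566 A/m²

J_d = ε₀ ∂E/∂t, so J_d = 0.0566 A/m².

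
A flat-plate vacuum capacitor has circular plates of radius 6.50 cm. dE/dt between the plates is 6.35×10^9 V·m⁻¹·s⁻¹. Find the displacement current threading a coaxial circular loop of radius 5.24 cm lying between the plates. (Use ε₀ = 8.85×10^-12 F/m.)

4.85×10^-4 A

Through the whole plate area (πR² = 0.01327 m²), I_d = ε₀ πR² dE/dt = 7.457×10^-4 A.
Since J_d is uniform, the enclosed fraction is (r/R)² = 0.6499, giving I_d,enc = 4.85×10^-4 A.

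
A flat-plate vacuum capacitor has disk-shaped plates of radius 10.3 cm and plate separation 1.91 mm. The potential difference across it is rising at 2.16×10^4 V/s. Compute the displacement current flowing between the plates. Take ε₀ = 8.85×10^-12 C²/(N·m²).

E = V/d so dE/dt = (dV/dt)/d = 1.131×10^7 V/(m·s), and I_d = ε₀ A dE/dt = (8.85×10^-12)(0.03333)(1.131×10^7) = 3.34×10^-6 A.

3.34×10^-6 A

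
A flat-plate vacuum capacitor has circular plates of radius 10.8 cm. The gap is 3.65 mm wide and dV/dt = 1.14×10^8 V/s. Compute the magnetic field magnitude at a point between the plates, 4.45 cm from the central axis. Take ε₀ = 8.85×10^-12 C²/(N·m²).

I_d = C dV/dt with C = ε₀πR²/d = 8.884×10^-11 F, so I_d = (8.884×10^-11)(1.14×10^8) = 0.01013 A.
For r < R the Ampère–Maxwell law gives B(2πr) = μ₀ I_d (r²/R²), so B = μ₀ I_d r/(2πR²) = (4π×10^-7)(0.01013)(0.0445)/(2π·0.108²) = 7.73×10^-9 T.

7.73×10^-9 T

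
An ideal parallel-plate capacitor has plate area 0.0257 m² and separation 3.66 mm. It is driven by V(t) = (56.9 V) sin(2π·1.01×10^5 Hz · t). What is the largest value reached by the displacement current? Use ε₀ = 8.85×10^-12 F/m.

C = ε₀A/d = (8.85×10^-12)(0.0257)/(3.66×10^-3) = 6.214×10^-11 F; ω = 2πf = 6.346×10^5 rad/s.
I_d = C dV/dt, so |I_d|_max = C V₀ ω = (6.214×10^-11)(56.9)(6.346×10^5) = 2.24×10^-3 A.

2.24×10^-3 A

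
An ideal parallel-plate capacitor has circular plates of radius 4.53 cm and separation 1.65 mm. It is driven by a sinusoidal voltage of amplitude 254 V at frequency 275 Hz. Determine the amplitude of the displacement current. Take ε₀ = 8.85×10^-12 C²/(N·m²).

(dE/dt)_max = V₀ω/d = 2.660×10^8 V/(m·s); ω = 2πf = 1728 rad/s.
I_d,max = ε₀ A (dE/dt)_max = (8.85×10^-12)(6.447×10^-3)(2.660×10^8) = 1.52×10^-5 A.

1.52×10^-5 A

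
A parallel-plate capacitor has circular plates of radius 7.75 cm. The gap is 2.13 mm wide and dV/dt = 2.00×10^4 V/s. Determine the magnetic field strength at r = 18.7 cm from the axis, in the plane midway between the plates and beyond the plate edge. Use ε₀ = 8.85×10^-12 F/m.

dE/dt = (dV/dt)/d = 9.390×10^6 V/(m·s); I_d = ε₀(πR²)(dE/dt) = (8.85×10^-12)(0.01887)(9.390×10^6) = 1.568×10^-6 A.
For r ≥ R the full I_d is enclosed: B = μ₀ I_d/(2πr) = (4π×10^-7)(1.568×10^-6)/(2π·0.187) = 1.68×10^-12 T.

1.68×10^-12 T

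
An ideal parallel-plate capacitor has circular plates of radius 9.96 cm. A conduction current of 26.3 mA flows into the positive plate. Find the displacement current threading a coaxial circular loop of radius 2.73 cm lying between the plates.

1.98×10^-3 A

No conduction current crosses the gap, so I_d there equals the 0.0263 A in the leads.
Since J_d is uniform, the enclosed fraction is (r/R)² = 0.07513, giving I_d,enc = 1.98×10^-3 A.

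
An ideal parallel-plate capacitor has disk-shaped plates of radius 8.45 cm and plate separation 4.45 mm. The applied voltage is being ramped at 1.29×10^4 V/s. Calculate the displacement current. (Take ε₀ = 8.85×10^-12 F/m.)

5.75×10^-7 A

The displacement current equals the charging current C dV/dt. With C = ε₀A/d = (8.85×10^-12)(0.02243)/(4.45×10^-3) = 4.461×10^-11 F, I_d = (4.461×10^-11)(1.29×10^4) = 5.75×10^-7 A.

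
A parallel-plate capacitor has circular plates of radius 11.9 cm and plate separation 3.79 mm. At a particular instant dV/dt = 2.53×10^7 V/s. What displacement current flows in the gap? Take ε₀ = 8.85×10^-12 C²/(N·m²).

2.63×10^-3 A

The displacement current equals the charging current C dV/dt. With C = ε₀A/d = (8.85×10^-12)(0.04449)/(3.79×10^-3) = 1.039×10^-10 F, I_d = (1.039×10^-10)(2.53×10^7) = 2.63×10^-3 A.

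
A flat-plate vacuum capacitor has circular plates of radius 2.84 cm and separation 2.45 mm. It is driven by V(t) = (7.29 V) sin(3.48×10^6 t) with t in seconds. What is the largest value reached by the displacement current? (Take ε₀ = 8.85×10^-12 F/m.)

2.32×10^-4 A

(dE/dt)_max = V₀ω/d = 1.035×10^10 V/(m·s); ω = 3.48×10^6 rad/s.
I_d,max = ε₀ A (dE/dt)_max = (8.85×10^-12)(2.534×10^-3)(1.035×10^10) = 2.32×10^-4 A.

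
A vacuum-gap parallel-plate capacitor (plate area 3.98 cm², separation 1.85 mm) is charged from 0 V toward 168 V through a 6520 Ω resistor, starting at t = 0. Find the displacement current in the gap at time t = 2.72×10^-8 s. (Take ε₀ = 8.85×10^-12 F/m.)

C = ε₀A/d = (8.85×10^-12)(3.98×10^-4)/(1.85×10^-3) = 1.904×10^-12 F, so τ = RC = 1.241×10^-8 s.
The conduction current is I(t) = (V₀/R) e^(−t/τ), and the displacement current between the plates equals it.
t/τ = 2.192; I_d = (168/6520) · e^(−2.192) = (0.02577)(0.1117) = 2.88×10^-3 A.

2.88×10^-3 A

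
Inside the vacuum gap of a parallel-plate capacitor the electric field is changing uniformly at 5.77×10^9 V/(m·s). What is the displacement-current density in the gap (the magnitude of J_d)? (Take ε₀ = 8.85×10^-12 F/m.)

J_d = ε₀ dE/dt = (8.85×10^-12)(5.77×10^9) = 0.0511 A/m².

0.0511 A/m²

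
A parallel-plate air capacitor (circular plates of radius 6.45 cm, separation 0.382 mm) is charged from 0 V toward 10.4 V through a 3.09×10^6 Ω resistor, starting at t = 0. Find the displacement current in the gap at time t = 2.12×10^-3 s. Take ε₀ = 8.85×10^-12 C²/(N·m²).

With C = ε₀A/d = (8.85×10^-12)(0.01307)/(3.82×10^-4) = 3.028×10^-10 F, the time constant is τ = RC = 9.357×10^-4 s, so t/τ = 2.266 and e^(−t/τ) = 0.1037.
I_d = I_cond = (V₀/R) e^(−t/τ) = (3.366×10^-6)(0.1037) = 3.49×10^-7 A.

3.49×10^-7 A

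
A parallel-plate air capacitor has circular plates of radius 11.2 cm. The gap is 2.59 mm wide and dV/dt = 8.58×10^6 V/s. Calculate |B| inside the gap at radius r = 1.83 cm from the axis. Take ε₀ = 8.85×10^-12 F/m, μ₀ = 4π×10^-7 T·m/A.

With E = V/d, dE/dt = 3.313×10^9 V/(m·s) and πR² = 0.03941 m², giving I_d = ε₀ πR² dE/dt = 1.156×10^-3 A.
For r < R the Ampère–Maxwell law gives B(2πr) = μ₀ I_d (r²/R²), so B = μ₀ I_d r/(2πR²) = (4π×10^-7)(1.156×10^-3)(0.0183)/(2π·0.112²) = 3.37×10^-10 T.

3.37×10^-10 T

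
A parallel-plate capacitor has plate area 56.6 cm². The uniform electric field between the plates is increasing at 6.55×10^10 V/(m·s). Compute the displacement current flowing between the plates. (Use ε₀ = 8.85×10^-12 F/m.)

3.28×10^-3 A

The displacement current is ε₀ times dΦ_E/dt = ε₀ A dE/dt = (8.85×10^-12)(5.66×10^-3)(6.55×10^10) = 3.28×10^-3 A.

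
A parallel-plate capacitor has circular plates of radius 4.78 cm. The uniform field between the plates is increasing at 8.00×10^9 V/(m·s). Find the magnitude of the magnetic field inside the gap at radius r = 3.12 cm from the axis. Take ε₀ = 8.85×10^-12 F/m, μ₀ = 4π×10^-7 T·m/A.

I_d = ε₀ dΦ_E/dt = ε₀ πR² (dE/dt) = (8.85×10^-12)(7.178×10^-3)(8.00×10^9) = 5.082×10^-4 A through the full plate area.
An Ampèrian loop of radius r encloses a fraction (r/R)² of I_d. Then B·2πr = μ₀ I_d (r/R)², giving B = μ₀ I_d r/(2πR²) = 1.39×10^-9 T.

1.39×10^-9 T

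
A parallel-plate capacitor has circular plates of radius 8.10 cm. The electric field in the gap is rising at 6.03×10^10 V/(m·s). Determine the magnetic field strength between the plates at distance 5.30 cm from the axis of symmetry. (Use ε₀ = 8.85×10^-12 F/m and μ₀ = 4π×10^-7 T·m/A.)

1.78×10^-8 T

Total displacement current: I_d = ε₀(πR²)(dE/dt) = (8.85×10^-12)(0.02061)(6.03×10^10) = 0.01100 A.
∮B·dl = μ₀ I_d,enc with I_d,enc = I_d r²/R² = 4.709×10^-3 A; so B = μ₀ I_d,enc/(2πr) = 1.78×10^-8 T.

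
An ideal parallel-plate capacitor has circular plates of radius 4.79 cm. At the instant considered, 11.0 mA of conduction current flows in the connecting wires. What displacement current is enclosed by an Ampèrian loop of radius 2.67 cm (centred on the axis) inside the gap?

Between the plates the displacement current equals the wire current: I_d = 11.0 mA = 0.0110 A.
Through an area πr² the displacement current is I_d·(πr²/πR²) = I_d (r/R)² = 3.42×10^-3 A.

3.42×10^-3 A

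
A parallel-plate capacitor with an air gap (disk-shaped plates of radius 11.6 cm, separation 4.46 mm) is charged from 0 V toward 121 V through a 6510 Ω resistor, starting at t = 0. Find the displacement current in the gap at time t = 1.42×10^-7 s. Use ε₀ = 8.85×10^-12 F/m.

0.0143 A

C = ε₀A/d = (8.85×10^-12)(0.04227)/(4.46×10^-3) = 8.388×10^-11 F and τ = RC = 5.461×10^-7 s. I_d in the gap equals the RC charging current.
I_d(t) = (V₀/R) e^(−t/τ) = 0.01859 · e^(−0.2600) = 0.0143 A.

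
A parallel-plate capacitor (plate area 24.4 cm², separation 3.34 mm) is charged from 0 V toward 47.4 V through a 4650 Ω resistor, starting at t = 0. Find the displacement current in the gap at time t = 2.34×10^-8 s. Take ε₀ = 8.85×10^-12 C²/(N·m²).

With C = ε₀A/d = (8.85×10^-12)(2.44×10^-3)/(3.34×10^-3) = 6.465×10^-12 F, the time constant is τ = RC = 3.006×10^-8 s, so t/τ = 0.7784 and e^(−t/τ) = 0.4591.
I_d = I_cond = (V₀/R) e^(−t/τ) = (0.01019)(0.4591) = 4.68×10^-3 A.

4.68×10^-3 A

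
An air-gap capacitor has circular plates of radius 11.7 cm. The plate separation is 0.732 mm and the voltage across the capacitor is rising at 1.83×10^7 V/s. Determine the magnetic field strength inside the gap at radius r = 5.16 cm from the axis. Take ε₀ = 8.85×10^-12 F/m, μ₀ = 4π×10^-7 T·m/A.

7.17×10^-9 T

I_d = C dV/dt with C = ε₀πR²/d = 5.200×10^-10 F, so I_d = (5.200×10^-10)(1.83×10^7) = 9.516×10^-3 A.
An Ampèrian loop of radius r encloses a fraction (r/R)² of I_d. Then B·2πr = μ₀ I_d (r/R)², giving B = μ₀ I_d r/(2πR²) = 7.17×10^-9 T.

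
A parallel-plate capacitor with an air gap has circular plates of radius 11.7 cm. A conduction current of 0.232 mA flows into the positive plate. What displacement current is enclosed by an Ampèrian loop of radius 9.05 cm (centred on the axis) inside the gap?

By continuity the displacement current in the gap matches the conduction current: I_d = 2.32×10^-4 A.
The field is uniform, so I_d,enc = I_d (r/R)² = (2.32×10^-4)(9.05/11.7)² = 1.39×10^-4 A.

1.39×10^-4 A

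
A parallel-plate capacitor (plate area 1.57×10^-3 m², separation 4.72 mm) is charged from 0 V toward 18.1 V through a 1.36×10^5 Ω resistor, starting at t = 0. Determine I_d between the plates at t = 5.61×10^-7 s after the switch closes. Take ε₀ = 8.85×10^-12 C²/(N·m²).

3.28×10^-5 A

With C = ε₀A/d = (8.85×10^-12)(1.57×10^-3)/(4.72×10^-3) = 2.944×10^-12 F, the time constant is τ = RC = 4.004×10^-7 s, so t/τ = 1.401 and e^(−t/τ) = 0.2464.
I_d = I_cond = (V₀/R) e^(−t/τ) = (1.331×10^-4)(0.2464) = 3.28×10^-5 A.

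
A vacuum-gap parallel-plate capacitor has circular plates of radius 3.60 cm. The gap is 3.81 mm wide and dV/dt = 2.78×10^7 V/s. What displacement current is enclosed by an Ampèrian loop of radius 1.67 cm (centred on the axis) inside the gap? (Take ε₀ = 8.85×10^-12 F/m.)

dE/dt = (dV/dt)/d = 7.297×10^9 V/(m·s); I_d = ε₀(πR²)(dE/dt) = (8.85×10^-12)(4.072×10^-3)(7.297×10^9) = 2.630×10^-4 A.
Through an area πr² the displacement current is I_d·(πr²/πR²) = I_d (r/R)² = 5.66×10^-5 A.

5.66×10^-5 A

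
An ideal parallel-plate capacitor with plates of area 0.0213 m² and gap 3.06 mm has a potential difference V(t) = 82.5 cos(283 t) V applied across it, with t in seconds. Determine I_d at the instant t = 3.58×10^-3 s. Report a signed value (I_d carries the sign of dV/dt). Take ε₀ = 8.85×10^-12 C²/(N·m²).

C = ε₀A/d = (8.85×10^-12)(0.0213)/(3.06×10^-3) = 6.160×10^-11 F. dV/dt = V₀ω·−sin(ωt); at ωt = 1.01314 rad this factor is -0.8485.
I_d = C dV/dt = (6.160×10^-11)(82.5)(283)(-0.8485) = -1.22×10^-6 A.

-1.22×10^-6 A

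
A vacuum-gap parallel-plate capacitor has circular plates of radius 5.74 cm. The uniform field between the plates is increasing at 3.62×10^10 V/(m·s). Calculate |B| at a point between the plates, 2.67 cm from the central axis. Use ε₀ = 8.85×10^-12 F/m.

Total displacement current: I_d = ε₀(πR²)(dE/dt) = (8.85×10^-12)(0.01035)(3.62×10^10) = 3.316×10^-3 A.
∮B·dl = μ₀ I_d,enc with I_d,enc = I_d r²/R² = 7.175×10^-4 A; so B = μ₀ I_d,enc/(2πr) = 5.37×10^-9 T.

5.37×10^-9 T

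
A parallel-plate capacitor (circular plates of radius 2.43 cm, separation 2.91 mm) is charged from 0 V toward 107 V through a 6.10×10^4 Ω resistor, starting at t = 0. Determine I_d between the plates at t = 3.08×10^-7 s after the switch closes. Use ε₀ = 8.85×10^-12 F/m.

C = ε₀A/d = (8.85×10^-12)(1.855×10^-3)/(2.91×10^-3) = 5.641×10^-12 F and τ = RC = 3.441×10^-7 s. I_d in the gap equals the RC charging current.
I_d(t) = (V₀/R) e^(−t/τ) = 1.754×10^-3 · e^(−0.8951) = 7.17×10^-4 A.

7.17×10^-4 A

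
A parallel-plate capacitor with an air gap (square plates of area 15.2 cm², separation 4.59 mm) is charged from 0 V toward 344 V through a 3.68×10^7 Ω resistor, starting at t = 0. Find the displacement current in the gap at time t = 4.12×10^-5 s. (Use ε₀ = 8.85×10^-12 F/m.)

6.38×10^-6 A

With C = ε₀A/d = (8.85×10^-12)(1.52×10^-3)/(4.59×10^-3) = 2.931×10^-12 F, the time constant is τ = RC = 1.079×10^-4 s, so t/τ = 0.3818 and e^(−t/τ) = 0.6826.
I_d = I_cond = (V₀/R) e^(−t/τ) = (9.348×10^-6)(0.6826) = 6.38×10^-6 A.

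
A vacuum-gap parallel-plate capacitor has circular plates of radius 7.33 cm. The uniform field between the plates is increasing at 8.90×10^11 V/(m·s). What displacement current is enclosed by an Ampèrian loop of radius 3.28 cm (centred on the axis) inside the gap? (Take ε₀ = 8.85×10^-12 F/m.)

0.0266 A

I_d = ε₀ dΦ_E/dt = ε₀ πR² (dE/dt) = (8.85×10^-12)(0.01688)(8.90×10^11) = 0.1330 A through the full plate area.
Since J_d is uniform, the enclosed fraction is (r/R)² = 0.2002, giving I_d,enc = 0.0266 A.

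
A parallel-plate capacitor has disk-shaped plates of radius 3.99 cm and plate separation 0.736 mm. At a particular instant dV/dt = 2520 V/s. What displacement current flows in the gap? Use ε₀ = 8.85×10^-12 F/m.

The displacement current equals the charging current C dV/dt. With C = ε₀A/d = (8.85×10^-12)(5.001×10^-3)/(7.36×10^-4) = 6.013×10^-11 F, I_d = (6.013×10^-11)(2520) = 1.52×10^-7 A.

1.52×10^-7 A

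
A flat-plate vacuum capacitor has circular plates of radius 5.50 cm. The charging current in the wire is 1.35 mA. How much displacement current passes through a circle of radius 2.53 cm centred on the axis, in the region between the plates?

2.86×10^-4 A

Between the plates the displacement current equals the wire current: I_d = 1.35 mA = 1.35×10^-3 A.
Through an area πr² the displacement current is I_d·(πr²/πR²) = I_d (r/R)² = 2.86×10^-4 A.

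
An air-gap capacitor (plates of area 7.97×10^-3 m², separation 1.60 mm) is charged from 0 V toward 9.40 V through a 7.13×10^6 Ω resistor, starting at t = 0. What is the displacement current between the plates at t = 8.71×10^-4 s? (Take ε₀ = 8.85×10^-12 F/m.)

8.25×10^-8 A

C = ε₀A/d = (8.85×10^-12)(7.97×10^-3)/(1.60×10^-3) = 4.408×10^-11 F and τ = RC = 3.143×10^-4 s. I_d in the gap equals the RC charging current.
I_d(t) = (V₀/R) e^(−t/τ) = 1.318×10^-6 · e^(−2.771) = 8.25×10^-8 A.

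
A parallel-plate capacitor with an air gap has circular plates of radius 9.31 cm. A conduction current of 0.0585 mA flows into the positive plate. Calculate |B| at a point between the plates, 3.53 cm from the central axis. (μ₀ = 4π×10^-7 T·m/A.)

4.76×10^-11 T

No conduction current crosses the gap, so I_d there equals the 5.85×10^-5 A in the leads.
∮B·dl = μ₀ I_d,enc with I_d,enc = I_d r²/R² = 8.410×10^-6 A; so B = μ₀ I_d,enc/(2πr) = 4.76×10^-11 T.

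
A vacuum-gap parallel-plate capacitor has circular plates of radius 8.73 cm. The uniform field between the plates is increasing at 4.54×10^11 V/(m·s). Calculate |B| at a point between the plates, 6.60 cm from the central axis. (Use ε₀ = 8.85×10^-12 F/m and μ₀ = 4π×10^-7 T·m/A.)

1.67×10^-7 T

Through the whole plate area (πR² = 0.02394 m²), I_d = ε₀ πR² dE/dt = 0.09619 A.
For r < R the Ampère–Maxwell law gives B(2πr) = μ₀ I_d (r²/R²), so B = μ₀ I_d r/(2πR²) = (4π×10^-7)(0.09619)(0.0660)/(2π·0.0873²) = 1.67×10^-7 T.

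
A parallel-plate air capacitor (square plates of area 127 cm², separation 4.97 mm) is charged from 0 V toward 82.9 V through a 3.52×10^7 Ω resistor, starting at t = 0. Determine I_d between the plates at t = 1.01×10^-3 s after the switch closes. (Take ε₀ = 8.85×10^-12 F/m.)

6.62×10^-7 A

C = ε₀A/d = (8.85×10^-12)(0.0127)/(4.97×10^-3) = 2.261×10^-11 F and τ = RC = 7.959×10^-4 s. I_d in the gap equals the RC charging current.
I_d(t) = (V₀/R) e^(−t/τ) = 2.355×10^-6 · e^(−1.269) = 6.62×10^-7 A.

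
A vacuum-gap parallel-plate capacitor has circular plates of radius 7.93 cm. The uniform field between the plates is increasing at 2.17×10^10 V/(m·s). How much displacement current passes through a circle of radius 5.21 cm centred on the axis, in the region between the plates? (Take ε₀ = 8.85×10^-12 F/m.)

1.64×10^-3 A

I_d = ε₀ dΦ_E/dt = ε₀ πR² (dE/dt) = (8.85×10^-12)(0.01976)(2.17×10^10) = 3.795×10^-3 A through the full plate area.
The field is uniform, so I_d,enc = I_d (r/R)² = (3.795×10^-3)(5.21/7.93)² = 1.64×10^-3 A.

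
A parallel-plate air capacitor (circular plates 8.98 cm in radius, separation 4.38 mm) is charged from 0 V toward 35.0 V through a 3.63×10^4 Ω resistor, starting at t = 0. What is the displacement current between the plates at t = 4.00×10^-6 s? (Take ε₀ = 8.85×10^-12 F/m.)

1.12×10^-4 A

With C = ε₀A/d = (8.85×10^-12)(0.02533)/(4.38×10^-3) = 5.118×10^-11 F, the time constant is τ = RC = 1.858×10^-6 s, so t/τ = 2.153 and e^(−t/τ) = 0.1161.
I_d = I_cond = (V₀/R) e^(−t/τ) = (9.642×10^-4)(0.1161) = 1.12×10^-4 A.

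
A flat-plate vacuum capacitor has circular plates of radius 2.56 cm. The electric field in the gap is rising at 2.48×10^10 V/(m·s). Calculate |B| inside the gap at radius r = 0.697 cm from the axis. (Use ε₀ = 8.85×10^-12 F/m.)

9.61×10^-10 T

I_d = ε₀ dΦ_E/dt = ε₀ πR² (dE/dt) = (8.85×10^-12)(2.059×10^-3)(2.48×10^10) = 4.519×10^-4 A through the full plate area.
∮B·dl = μ₀ I_d,enc with I_d,enc = I_d r²/R² = 3.350×10^-5 A; so B = μ₀ I_d,enc/(2πr) = 9.61×10^-10 T.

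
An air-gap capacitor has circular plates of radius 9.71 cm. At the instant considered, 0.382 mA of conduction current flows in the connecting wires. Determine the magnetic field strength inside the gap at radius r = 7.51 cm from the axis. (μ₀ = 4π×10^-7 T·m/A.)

By continuity the displacement current in the gap matches the conduction current: I_d = 3.82×10^-4 A.
For r < R the Ampère–Maxwell law gives B(2πr) = μ₀ I_d (r²/R²), so B = μ₀ I_d r/(2πR²) = (4π×10^-7)(3.82×10^-4)(0.0751)/(2π·0.0971²) = 6.09×10^-10 T.

6.09×10^-10 T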